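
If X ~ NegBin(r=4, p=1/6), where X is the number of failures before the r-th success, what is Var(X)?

For X ~ NegBin(r=4, p=1/6), where X is the number of failures before the r-th success:
Var(X) = 120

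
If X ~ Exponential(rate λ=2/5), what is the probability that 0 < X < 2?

P(0 < X < 2) = ∫_{0}^{2} f(x) dx
where f(x) = \frac{2 e^{- \frac{2 x}{5}}}{5}
= 1 - e^{- \frac{4}{5}}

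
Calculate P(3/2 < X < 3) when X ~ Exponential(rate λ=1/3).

P(3/2 < X < 3) = ∫_{3/2}^{3} f(x) dx
where f(x) = \frac{e^{- \frac{x}{3}}}{3}
= - \frac{1}{e} + e^{- \frac{1}{2}}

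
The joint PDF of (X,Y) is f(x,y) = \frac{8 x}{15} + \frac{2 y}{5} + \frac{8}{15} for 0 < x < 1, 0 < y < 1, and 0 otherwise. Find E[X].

E[X] = ∫_0^1 ∫_0^1 x × f(x,y) dy dx
= ∫_0^1 ∫_0^1 x × (\frac{8 x}{15} + \frac{2 y}{5} + \frac{8}{15}) dy dx
= \frac{49}{90}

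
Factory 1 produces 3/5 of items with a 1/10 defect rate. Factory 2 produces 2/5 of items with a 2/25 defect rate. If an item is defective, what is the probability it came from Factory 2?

Using Bayes' theorem:
P(F1) = 3/5, P(D|F1) = 1/10
P(F2) = 2/5, P(D|F2) = 2/25
P(D) = P(D|F1)P(F1) + P(D|F2)P(F2)
     = \frac{23}{250}
P(F2|D) = P(D|F2)P(F2) / P(D)
= \frac{8}{23}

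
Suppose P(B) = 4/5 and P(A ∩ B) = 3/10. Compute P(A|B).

P(A|B) = P(A ∩ B) / P(B)
= (3/10) / (4/5)
= 3/8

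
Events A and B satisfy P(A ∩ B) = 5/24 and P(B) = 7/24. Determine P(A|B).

P(A|B) = P(A ∩ B) / P(B)
= (5/24) / (7/24)
= 5/7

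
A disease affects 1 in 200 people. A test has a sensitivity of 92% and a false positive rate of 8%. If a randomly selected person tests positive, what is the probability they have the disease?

Let D = the rare event, + = positive/flagged.
P(D) = 1/200
P(+|D) = 92/100 = 23/25
P(+|D') = 8/100 = 2/25
P(+) = P(+|D)P(D) + P(+|D')P(D')
     = \frac{23}{25} × \frac{1}{200} + \frac{2}{25} × \frac{199}{200}
     = \frac{421}{5000}
P(D|+) = P(+|D)P(D)/P(+) = \frac{23}{421}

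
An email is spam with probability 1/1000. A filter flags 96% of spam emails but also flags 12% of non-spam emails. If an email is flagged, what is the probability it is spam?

Let D = the rare event, + = positive/flagged.
P(D) = 1/1000
P(+|D) = 96/100 = 24/25
P(+|D') = 12/100 = 3/25
P(+) = P(+|D)P(D) + P(+|D')P(D')
     = \frac{24}{25} × \frac{1}{1000} + \frac{3}{25} × \frac{999}{1000}
     = \frac{3021}{25000}
P(D|+) = P(+|D)P(D)/P(+) = \frac{8}{1007}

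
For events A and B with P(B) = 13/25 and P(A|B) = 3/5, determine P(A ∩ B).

By definition, P(A|B) = P(A ∩ B) / P(B)
So P(A ∩ B) = P(A|B) × P(B)
= 3/5 × 13/25
= 39/125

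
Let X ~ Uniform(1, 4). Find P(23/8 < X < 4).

P(23/8 < X < 4) = ∫_{23/8}^{4} f(x) dx
where f(x) = \frac{1}{3}
= \frac{3}{8}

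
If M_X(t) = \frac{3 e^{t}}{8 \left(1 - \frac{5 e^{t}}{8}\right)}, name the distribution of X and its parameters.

The MGF M(t) = \frac{3 e^{t}}{8 \left(1 - \frac{5 e^{t}}{8}\right)} is the standard form for the Geometric distribution.
Comparing with the known MGF formula identifies: Geometric(p=3/8), X = trial number of first success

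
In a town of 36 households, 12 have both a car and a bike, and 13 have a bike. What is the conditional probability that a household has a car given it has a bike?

P(A ∩ B) = 12/36 = 1/3
P(B) = 13/36
P(A|B) = P(A ∩ B) / P(B) = (1/3) / (13/36) = 12/13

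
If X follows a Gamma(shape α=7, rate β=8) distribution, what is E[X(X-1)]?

E[X(X-1)] = E[X² - X] = E[X²] - E[X]
E[X] = \frac{7}{8}
E[X²] = Var(X) + (E[X])² = \frac{7}{64} + (\frac{7}{8})² = \frac{7}{8}
E[X(X-1)] = \frac{7}{8} - \frac{7}{8} = 0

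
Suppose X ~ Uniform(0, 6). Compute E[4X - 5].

For X ~ Uniform(0, 6):
E[X] = 3
E[4X - 5] = 4 × E[X] - 5 = 7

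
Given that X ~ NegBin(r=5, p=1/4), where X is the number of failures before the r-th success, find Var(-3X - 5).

For X ~ NegBin(r=5, p=1/4), where X is the number of failures before the r-th success:
Var(X) = 60
Var(-3X - 5) = (-3)² × Var(X) = 9 × 60 = 540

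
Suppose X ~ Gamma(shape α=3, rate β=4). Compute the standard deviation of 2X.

For X ~ Gamma(shape α=3, rate β=4):
Var(X) = \frac{3}{16}
SD(X) = √(Var(X)) = √(\frac{3}{16}) = \frac{\sqrt{3}}{4}
SD(2X) = |2| × SD(X) = 2 × \frac{\sqrt{3}}{4} = \frac{\sqrt{3}}{2}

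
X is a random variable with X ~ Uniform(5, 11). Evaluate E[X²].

Using the identity E[X²] = Var(X) + (E[X])²:
E[X] = 8
Var(X) = 3
E[X²] = 3 + (8)²
= 67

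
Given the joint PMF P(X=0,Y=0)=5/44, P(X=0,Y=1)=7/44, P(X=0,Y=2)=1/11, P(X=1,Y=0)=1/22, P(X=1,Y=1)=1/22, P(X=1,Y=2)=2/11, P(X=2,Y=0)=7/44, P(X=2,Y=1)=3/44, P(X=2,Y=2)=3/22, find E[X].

First find marginal of X:
P(X=0) = 4/11
P(X=1) = 3/11
P(X=2) = 4/11
E[X] = 0 × 4/11 + 1 × 3/11 + 2 × 4/11 = 1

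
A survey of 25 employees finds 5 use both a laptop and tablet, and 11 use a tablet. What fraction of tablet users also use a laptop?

P(A ∩ B) = 5/25 = 1/5
P(B) = 11/25
P(A|B) = P(A ∩ B) / P(B) = (1/5) / (11/25) = 5/11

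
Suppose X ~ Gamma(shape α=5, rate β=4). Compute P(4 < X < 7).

P(4 < X < 7) = ∫_{4}^{7} f(x) dx
where f(x) = \frac{128 x^{4} e^{- 4 x}}{3}
= \frac{-89071 + 10675 e^{12}}{3 e^{28}}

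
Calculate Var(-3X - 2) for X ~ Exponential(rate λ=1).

For X ~ Exponential(rate λ=1):
Var(X) = 1
Var(-3X - 2) = (-3)² × Var(X) = 9 × 1 = 9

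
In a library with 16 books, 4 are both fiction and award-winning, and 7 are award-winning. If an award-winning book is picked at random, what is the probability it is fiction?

P(A ∩ B) = 4/16 = 1/4
P(B) = 7/16
P(A|B) = P(A ∩ B) / P(B) = (1/4) / (7/16) = 4/7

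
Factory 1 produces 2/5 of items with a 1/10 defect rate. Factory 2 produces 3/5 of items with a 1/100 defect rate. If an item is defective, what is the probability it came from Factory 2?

Using Bayes' theorem:
P(F1) = 2/5, P(D|F1) = 1/10
P(F2) = 3/5, P(D|F2) = 1/100
P(D) = P(D|F1)P(F1) + P(D|F2)P(F2)
     = \frac{23}{500}
P(F2|D) = P(D|F2)P(F2) / P(D)
= \frac{3}{23}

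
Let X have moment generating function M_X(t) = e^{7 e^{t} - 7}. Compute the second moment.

To find E[X^2], compute M^(2)(0):
M^(1)(t) = 7 e^{t} e^{7 e^{t} - 7}
M^(2)(t) = 49 e^{2 t} e^{7 e^{t} - 7} + 7 e^{t} e^{7 e^{t} - 7}
M^(2)(0) = 56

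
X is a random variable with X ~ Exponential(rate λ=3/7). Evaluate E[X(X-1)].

E[X(X-1)] = E[X² - X] = E[X²] - E[X]
E[X] = \frac{7}{3}
E[X²] = Var(X) + (E[X])² = \frac{49}{9} + (\frac{7}{3})² = \frac{98}{9}
E[X(X-1)] = \frac{98}{9} - \frac{7}{3} = \frac{77}{9}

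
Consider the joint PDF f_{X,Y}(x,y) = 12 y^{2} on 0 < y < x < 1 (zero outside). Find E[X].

f_X(x) = ∫_0^x 12 y^{2} dy = 4 x^{3}
E[X] = ∫_0^1 x × (4 x^{3}) dx = \frac{4}{5}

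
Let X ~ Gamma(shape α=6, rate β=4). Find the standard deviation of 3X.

For X ~ Gamma(shape α=6, rate β=4):
Var(X) = \frac{3}{8}
SD(X) = √(Var(X)) = √(\frac{3}{8}) = \frac{\sqrt{6}}{4}
SD(3X) = |3| × SD(X) = 3 × \frac{\sqrt{6}}{4} = \frac{3 \sqrt{6}}{4}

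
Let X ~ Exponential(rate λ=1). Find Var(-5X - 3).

For X ~ Exponential(rate λ=1):
Var(X) = 1
Var(-5X - 3) = (-5)² × Var(X) = 25 × 1 = 25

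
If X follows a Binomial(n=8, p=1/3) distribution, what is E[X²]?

Using the identity E[X²] = Var(X) + (E[X])²:
E[X] = \frac{8}{3}
Var(X) = \frac{16}{9}
E[X²] = \frac{16}{9} + (\frac{8}{3})²
= \frac{80}{9}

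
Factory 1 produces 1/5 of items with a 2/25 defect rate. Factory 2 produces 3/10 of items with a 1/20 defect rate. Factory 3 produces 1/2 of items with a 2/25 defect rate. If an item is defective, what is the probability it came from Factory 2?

Using Bayes' theorem:
P(F1) = 1/5, P(D|F1) = 2/25
P(F2) = 3/10, P(D|F2) = 1/20
P(F3) = 1/2, P(D|F3) = 2/25
P(D) = P(D|F1)P(F1) + P(D|F2)P(F2) + P(D|F3)P(F3)
     = \frac{71}{1000}
P(F2|D) = P(D|F2)P(F2) / P(D)
= \frac{15}{71}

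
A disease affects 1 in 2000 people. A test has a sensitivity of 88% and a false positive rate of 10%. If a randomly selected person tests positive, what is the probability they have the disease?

Let D = the rare event, + = positive/flagged.
P(D) = 1/2000
P(+|D) = 88/100 = 22/25
P(+|D') = 10/100 = 1/10
P(+) = P(+|D)P(D) + P(+|D')P(D')
     = \frac{22}{25} × \frac{1}{2000} + \frac{1}{10} × \frac{1999}{2000}
     = \frac{10039}{100000}
P(D|+) = P(+|D)P(D)/P(+) = \frac{44}{10039}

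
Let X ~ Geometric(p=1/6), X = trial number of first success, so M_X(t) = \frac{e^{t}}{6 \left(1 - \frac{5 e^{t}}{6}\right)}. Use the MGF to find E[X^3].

To find E[X^3], compute M^(3)(0):
M^(1)(t) = \frac{e^{t}}{6 \left(1 - \frac{5 e^{t}}{6}\right)} + \frac{5 e^{2 t}}{36 \left(1 - \frac{5 e^{t}}{6}\right)^{2}}
M^(2)(t) = \frac{e^{t}}{6 \left(1 - \frac{5 e^{t}}{6}\right)} + \frac{5 e^{2 t}}{12 \left(1 - \frac{5 e^{t}}{6}\right)^{2}} + \frac{25 e^{3 t}}{108 \left(1 - \frac{5 e^{t}}{6}\right)^{3}}
M^(3)(t) = \frac{e^{t}}{6 \left(1 - \frac{5 e^{t}}{6}\right)} + \frac{35 e^{2 t}}{36 \left(1 - \frac{5 e^{t}}{6}\right)^{2}} + \frac{25 e^{3 t}}{18 \left(1 - \frac{5 e^{t}}{6}\right)^{3}} + \frac{125 e^{4 t}}{216 \left(1 - \frac{5 e^{t}}{6}\right)^{4}}
M^(3)(0) = 1086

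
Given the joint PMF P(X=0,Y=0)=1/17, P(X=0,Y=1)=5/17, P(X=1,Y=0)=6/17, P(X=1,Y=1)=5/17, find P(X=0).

P(X=0) = P(X=0,Y=0) + P(X=0,Y=1)
= 1/17 + 5/17
= 6/17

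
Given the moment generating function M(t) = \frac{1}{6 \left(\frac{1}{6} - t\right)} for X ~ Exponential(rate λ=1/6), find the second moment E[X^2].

To find E[X^2], compute M^(2)(0):
M^(1)(t) = \frac{1}{6 \left(\frac{1}{6} - t\right)^{2}}
M^(2)(t) = \frac{1}{3 \left(\frac{1}{6} - t\right)^{3}}
M^(2)(0) = 72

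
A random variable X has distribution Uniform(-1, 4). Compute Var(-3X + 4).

For X ~ Uniform(-1, 4):
Var(X) = \frac{25}{12}
Var(-3X + 4) = (-3)² × Var(X) = 9 × \frac{25}{12} = \frac{75}{4}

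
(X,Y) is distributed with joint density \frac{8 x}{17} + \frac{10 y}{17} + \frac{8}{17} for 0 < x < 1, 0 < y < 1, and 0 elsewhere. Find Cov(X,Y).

E[XY] = ∫∫ xy × f(x,y) dx dy = \frac{5}{17}
E[X] = \frac{55}{102}
E[Y] = \frac{28}{51}
Cov(X,Y) = E[XY] - E[X]E[Y] = - \frac{5}{2601}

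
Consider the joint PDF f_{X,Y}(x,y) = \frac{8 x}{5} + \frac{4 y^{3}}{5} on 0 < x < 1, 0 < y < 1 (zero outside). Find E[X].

E[X] = ∫_0^1 ∫_0^1 x × f(x,y) dy dx
= ∫_0^1 ∫_0^1 x × (\frac{8 x}{5} + \frac{4 y^{3}}{5}) dy dx
= \frac{19}{30}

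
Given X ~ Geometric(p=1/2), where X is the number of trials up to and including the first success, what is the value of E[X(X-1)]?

E[X(X-1)] = E[X² - X] = E[X²] - E[X]
E[X] = 2
E[X²] = Var(X) + (E[X])² = 2 + (2)² = 6
E[X(X-1)] = 6 - 2 = 4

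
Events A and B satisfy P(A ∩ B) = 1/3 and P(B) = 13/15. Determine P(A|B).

P(A|B) = P(A ∩ B) / P(B)
= (1/3) / (13/15)
= 5/13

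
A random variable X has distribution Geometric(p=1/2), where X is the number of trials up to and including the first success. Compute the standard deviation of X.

For X ~ Geometric(p=1/2), where X is the number of trials up to and including the first success:
Var(X) = 2
SD(X) = √(Var(X)) = √(2) = \sqrt{2}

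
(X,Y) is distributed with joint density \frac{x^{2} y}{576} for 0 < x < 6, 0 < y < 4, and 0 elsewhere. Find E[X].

f_X(x) = ∫_0^4 \frac{x^{2} y}{576} dy = \frac{x^{2}}{72}
E[X] = ∫_0^6 x × (\frac{x^{2}}{72}) dx = \frac{9}{2}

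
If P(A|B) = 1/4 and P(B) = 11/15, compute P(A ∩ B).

By definition, P(A|B) = P(A ∩ B) / P(B)
So P(A ∩ B) = P(A|B) × P(B)
= 1/4 × 11/15
= 11/60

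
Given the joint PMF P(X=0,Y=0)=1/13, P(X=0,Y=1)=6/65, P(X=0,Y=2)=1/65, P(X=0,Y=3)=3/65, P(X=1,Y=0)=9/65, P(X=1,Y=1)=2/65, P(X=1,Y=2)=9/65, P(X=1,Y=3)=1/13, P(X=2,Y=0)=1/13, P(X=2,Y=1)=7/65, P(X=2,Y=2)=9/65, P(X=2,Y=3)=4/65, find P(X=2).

P(X=2) = P(X=2,Y=0) + P(X=2,Y=1) + P(X=2,Y=2) + P(X=2,Y=3)
= 1/13 + 7/65 + 9/65 + 4/65
= 5/13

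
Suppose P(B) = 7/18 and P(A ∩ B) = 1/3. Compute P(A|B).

P(A|B) = P(A ∩ B) / P(B)
= (1/3) / (7/18)
= 6/7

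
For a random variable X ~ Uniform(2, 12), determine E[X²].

Using the identity E[X²] = Var(X) + (E[X])²:
E[X] = 7
Var(X) = \frac{25}{3}
E[X²] = \frac{25}{3} + (7)²
= \frac{172}{3}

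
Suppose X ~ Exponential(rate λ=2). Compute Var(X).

For X ~ Exponential(rate λ=2):
Var(X) = \frac{1}{4}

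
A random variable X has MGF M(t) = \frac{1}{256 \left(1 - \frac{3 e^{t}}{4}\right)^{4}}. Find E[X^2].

To find E[X^2], compute M^(2)(0):
M^(1)(t) = \frac{3 e^{t}}{256 \left(1 - \frac{3 e^{t}}{4}\right)^{5}}
M^(2)(t) = \frac{3 e^{t}}{256 \left(1 - \frac{3 e^{t}}{4}\right)^{5}} + \frac{45 e^{2 t}}{1024 \left(1 - \frac{3 e^{t}}{4}\right)^{6}}
M^(2)(0) = 192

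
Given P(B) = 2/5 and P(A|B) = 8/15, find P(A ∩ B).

By definition, P(A|B) = P(A ∩ B) / P(B)
So P(A ∩ B) = P(A|B) × P(B)
= 8/15 × 2/5
= 16/75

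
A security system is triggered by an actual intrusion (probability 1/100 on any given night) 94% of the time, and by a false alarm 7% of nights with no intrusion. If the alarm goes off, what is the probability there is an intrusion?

Let D = the rare event, + = positive/flagged.
P(D) = 1/100
P(+|D) = 94/100 = 47/50
P(+|D') = 7/100
P(+) = P(+|D)P(D) + P(+|D')P(D')
     = \frac{47}{50} × \frac{1}{100} + \frac{7}{100} × \frac{99}{100}
     = \frac{787}{10000}
P(D|+) = P(+|D)P(D)/P(+) = \frac{94}{787}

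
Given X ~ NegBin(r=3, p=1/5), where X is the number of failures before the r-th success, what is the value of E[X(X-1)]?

E[X(X-1)] = E[X² - X] = E[X²] - E[X]
E[X] = 12
E[X²] = Var(X) + (E[X])² = 60 + (12)² = 204
E[X(X-1)] = 204 - 12 = 192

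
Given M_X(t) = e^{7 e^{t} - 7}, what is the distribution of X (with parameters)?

The MGF M(t) = e^{7 e^{t} - 7} is the standard form for the Poisson distribution.
Comparing with the known MGF formula identifies: Poisson(λ=7)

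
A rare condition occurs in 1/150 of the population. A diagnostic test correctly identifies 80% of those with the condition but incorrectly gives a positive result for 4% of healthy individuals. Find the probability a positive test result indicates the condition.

Let D = the rare event, + = positive/flagged.
P(D) = 1/150
P(+|D) = 80/100 = 4/5
P(+|D') = 4/100 = 1/25
P(+) = P(+|D)P(D) + P(+|D')P(D')
     = \frac{4}{5} × \frac{1}{150} + \frac{1}{25} × \frac{149}{150}
     = \frac{169}{3750}
P(D|+) = P(+|D)P(D)/P(+) = \frac{20}{169}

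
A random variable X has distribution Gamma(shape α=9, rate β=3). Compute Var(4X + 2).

For X ~ Gamma(shape α=9, rate β=3):
Var(X) = 1
Var(4X + 2) = (4)² × Var(X) = 16 × 1 = 16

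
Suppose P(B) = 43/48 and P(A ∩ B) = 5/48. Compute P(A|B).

P(A|B) = P(A ∩ B) / P(B)
= (5/48) / (43/48)
= 5/43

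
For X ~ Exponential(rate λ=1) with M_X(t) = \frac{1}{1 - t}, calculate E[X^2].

To find E[X^2], compute M^(2)(0):
M^(1)(t) = \frac{1}{\left(1 - t\right)^{2}}
M^(2)(t) = \frac{2}{\left(1 - t\right)^{3}}
M^(2)(0) = 2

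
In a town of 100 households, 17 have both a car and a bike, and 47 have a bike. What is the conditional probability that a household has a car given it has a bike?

P(A ∩ B) = 17/100
P(B) = 47/100
P(A|B) = P(A ∩ B) / P(B) = (17/100) / (47/100) = 17/47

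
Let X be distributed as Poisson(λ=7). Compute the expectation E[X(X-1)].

E[X(X-1)] = E[X² - X] = E[X²] - E[X]
E[X] = 7
E[X²] = Var(X) + (E[X])² = 7 + (7)² = 56
E[X(X-1)] = 56 - 7 = 49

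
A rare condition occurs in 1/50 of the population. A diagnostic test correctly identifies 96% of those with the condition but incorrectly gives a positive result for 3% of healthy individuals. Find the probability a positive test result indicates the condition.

Let D = the rare event, + = positive/flagged.
P(D) = 1/50
P(+|D) = 96/100 = 24/25
P(+|D') = 3/100
P(+) = P(+|D)P(D) + P(+|D')P(D')
     = \frac{24}{25} × \frac{1}{50} + \frac{3}{100} × \frac{49}{50}
     = \frac{243}{5000}
P(D|+) = P(+|D)P(D)/P(+) = \frac{32}{81}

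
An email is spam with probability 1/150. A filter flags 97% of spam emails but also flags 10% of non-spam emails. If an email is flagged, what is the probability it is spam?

Let D = the rare event, + = positive/flagged.
P(D) = 1/150
P(+|D) = 97/100
P(+|D') = 10/100 = 1/10
P(+) = P(+|D)P(D) + P(+|D')P(D')
     = \frac{97}{100} × \frac{1}{150} + \frac{1}{10} × \frac{149}{150}
     = \frac{529}{5000}
P(D|+) = P(+|D)P(D)/P(+) = \frac{97}{1587}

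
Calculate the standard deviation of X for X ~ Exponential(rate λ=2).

For X ~ Exponential(rate λ=2):
Var(X) = \frac{1}{4}
SD(X) = √(Var(X)) = √(\frac{1}{4}) = \frac{1}{2}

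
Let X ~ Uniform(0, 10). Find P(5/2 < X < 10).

P(5/2 < X < 10) = ∫_{5/2}^{10} f(x) dx
where f(x) = \frac{1}{10}
= \frac{3}{4}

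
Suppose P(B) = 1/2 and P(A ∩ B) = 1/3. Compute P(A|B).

P(A|B) = P(A ∩ B) / P(B)
= (1/3) / (1/2)
= 2/3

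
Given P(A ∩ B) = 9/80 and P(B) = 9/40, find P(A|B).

P(A|B) = P(A ∩ B) / P(B)
= (9/80) / (9/40)
= 1/2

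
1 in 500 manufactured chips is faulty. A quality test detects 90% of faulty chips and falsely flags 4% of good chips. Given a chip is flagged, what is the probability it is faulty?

Let D = the rare event, + = positive/flagged.
P(D) = 1/500
P(+|D) = 90/100 = 9/10
P(+|D') = 4/100 = 1/25
P(+) = P(+|D)P(D) + P(+|D')P(D')
     = \frac{9}{10} × \frac{1}{500} + \frac{1}{25} × \frac{499}{500}
     = \frac{1043}{25000}
P(D|+) = P(+|D)P(D)/P(+) = \frac{45}{1043}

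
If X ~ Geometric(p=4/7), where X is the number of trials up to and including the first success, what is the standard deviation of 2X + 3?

For X ~ Geometric(p=4/7), where X is the number of trials up to and including the first success:
Var(X) = \frac{21}{16}
SD(X) = √(Var(X)) = √(\frac{21}{16}) = \frac{\sqrt{21}}{4}
SD(2X + 3) = |2| × SD(X) = 2 × \frac{\sqrt{21}}{4} = \frac{\sqrt{21}}{2}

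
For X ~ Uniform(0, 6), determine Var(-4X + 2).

For X ~ Uniform(0, 6):
Var(X) = 3
Var(-4X + 2) = (-4)² × Var(X) = 16 × 3 = 48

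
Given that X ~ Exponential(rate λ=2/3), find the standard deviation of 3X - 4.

For X ~ Exponential(rate λ=2/3):
Var(X) = \frac{9}{4}
SD(X) = √(Var(X)) = √(\frac{9}{4}) = \frac{3}{2}
SD(3X - 4) = |3| × SD(X) = 3 × \frac{3}{2} = \frac{9}{2}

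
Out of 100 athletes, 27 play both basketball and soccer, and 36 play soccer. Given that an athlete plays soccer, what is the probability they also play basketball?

P(A ∩ B) = 27/100
P(B) = 36/100 = 9/25
P(A|B) = P(A ∩ B) / P(B) = (27/100) / (9/25) = 3/4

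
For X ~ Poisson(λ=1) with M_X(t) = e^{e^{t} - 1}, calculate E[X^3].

To find E[X^3], compute M^(3)(0):
M^(1)(t) = e^{t} e^{e^{t} - 1}
M^(2)(t) = e^{2 t} e^{e^{t} - 1} + e^{t} e^{e^{t} - 1}
M^(3)(t) = e^{3 t} e^{e^{t} - 1} + 3 e^{2 t} e^{e^{t} - 1} + e^{t} e^{e^{t} - 1}
M^(3)(0) = 5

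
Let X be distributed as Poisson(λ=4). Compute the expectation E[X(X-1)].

E[X(X-1)] = E[X² - X] = E[X²] - E[X]
E[X] = 4
E[X²] = Var(X) + (E[X])² = 4 + (4)² = 20
E[X(X-1)] = 20 - 4 = 16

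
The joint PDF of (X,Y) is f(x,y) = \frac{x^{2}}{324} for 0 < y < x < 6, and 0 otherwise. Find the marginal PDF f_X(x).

f_X(x) = ∫_0^x \frac{x^{2}}{324} dy = \frac{x^{3}}{324}
for 0 < x < 6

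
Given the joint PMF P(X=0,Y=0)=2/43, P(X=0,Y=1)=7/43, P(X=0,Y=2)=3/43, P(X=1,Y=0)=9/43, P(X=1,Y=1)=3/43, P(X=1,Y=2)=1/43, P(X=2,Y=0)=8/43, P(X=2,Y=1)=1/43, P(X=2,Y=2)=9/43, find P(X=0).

P(X=0) = P(X=0,Y=0) + P(X=0,Y=1) + P(X=0,Y=2)
= 2/43 + 7/43 + 3/43
= 12/43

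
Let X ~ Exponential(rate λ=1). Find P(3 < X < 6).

P(3 < X < 6) = ∫_{3}^{6} f(x) dx
where f(x) = e^{- x}
= - \frac{1 - e^{3}}{e^{6}}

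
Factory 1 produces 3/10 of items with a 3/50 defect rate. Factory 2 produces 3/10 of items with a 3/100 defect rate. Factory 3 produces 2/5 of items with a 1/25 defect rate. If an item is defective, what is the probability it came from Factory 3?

Using Bayes' theorem:
P(F1) = 3/10, P(D|F1) = 3/50
P(F2) = 3/10, P(D|F2) = 3/100
P(F3) = 2/5, P(D|F3) = 1/25
P(D) = P(D|F1)P(F1) + P(D|F2)P(F2) + P(D|F3)P(F3)
     = \frac{43}{1000}
P(F3|D) = P(D|F3)P(F3) / P(D)
= \frac{16}{43}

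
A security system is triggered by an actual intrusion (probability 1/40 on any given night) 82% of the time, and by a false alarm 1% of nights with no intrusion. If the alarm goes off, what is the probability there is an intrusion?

Let D = the rare event, + = positive/flagged.
P(D) = 1/40
P(+|D) = 82/100 = 41/50
P(+|D') = 1/100
P(+) = P(+|D)P(D) + P(+|D')P(D')
     = \frac{41}{50} × \frac{1}{40} + \frac{1}{100} × \frac{39}{40}
     = \frac{121}{4000}
P(D|+) = P(+|D)P(D)/P(+) = \frac{82}{121}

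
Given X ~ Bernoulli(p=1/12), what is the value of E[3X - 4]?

For X ~ Bernoulli(p=1/12):
E[X] = \frac{1}{12}
E[3X - 4] = 3 × E[X] - 4 = - \frac{15}{4}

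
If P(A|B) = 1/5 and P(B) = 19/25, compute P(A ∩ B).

By definition, P(A|B) = P(A ∩ B) / P(B)
So P(A ∩ B) = P(A|B) × P(B)
= 1/5 × 19/25
= 19/125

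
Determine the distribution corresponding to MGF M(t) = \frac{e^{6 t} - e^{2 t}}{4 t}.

The MGF M(t) = \frac{e^{6 t} - e^{2 t}}{4 t} is the standard form for the Uniform distribution.
Comparing with the known MGF formula identifies: Uniform(2, 6)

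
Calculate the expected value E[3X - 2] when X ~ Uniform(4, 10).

For X ~ Uniform(4, 10):
E[X] = 7
E[3X - 2] = 3 × E[X] - 2 = 19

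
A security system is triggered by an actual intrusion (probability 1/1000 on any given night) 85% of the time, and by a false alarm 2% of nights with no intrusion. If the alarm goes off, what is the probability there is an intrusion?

Let D = the rare event, + = positive/flagged.
P(D) = 1/1000
P(+|D) = 85/100 = 17/20
P(+|D') = 2/100 = 1/50
P(+) = P(+|D)P(D) + P(+|D')P(D')
     = \frac{17}{20} × \frac{1}{1000} + \frac{1}{50} × \frac{999}{1000}
     = \frac{2083}{100000}
P(D|+) = P(+|D)P(D)/P(+) = \frac{85}{2083}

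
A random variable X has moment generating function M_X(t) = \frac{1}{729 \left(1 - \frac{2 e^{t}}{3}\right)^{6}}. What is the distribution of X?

The MGF M(t) = \frac{1}{729 \left(1 - \frac{2 e^{t}}{3}\right)^{6}} is the standard form for the NegativeBinomial distribution.
Comparing with the known MGF formula identifies: NegBin(r=6, p=1/3), X = failures before r-th success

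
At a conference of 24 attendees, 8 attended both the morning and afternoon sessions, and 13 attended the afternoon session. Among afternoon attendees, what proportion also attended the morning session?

P(A ∩ B) = 8/24 = 1/3
P(B) = 13/24
P(A|B) = P(A ∩ B) / P(B) = (1/3) / (13/24) = 8/13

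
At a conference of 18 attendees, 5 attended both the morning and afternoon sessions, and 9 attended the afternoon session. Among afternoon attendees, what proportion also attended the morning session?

P(A ∩ B) = 5/18
P(B) = 9/18 = 1/2
P(A|B) = P(A ∩ B) / P(B) = (5/18) / (1/2) = 5/9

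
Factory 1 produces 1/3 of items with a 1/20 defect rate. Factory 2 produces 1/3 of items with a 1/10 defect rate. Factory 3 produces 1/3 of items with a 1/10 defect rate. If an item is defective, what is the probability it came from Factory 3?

Using Bayes' theorem:
P(F1) = 1/3, P(D|F1) = 1/20
P(F2) = 1/3, P(D|F2) = 1/10
P(F3) = 1/3, P(D|F3) = 1/10
P(D) = P(D|F1)P(F1) + P(D|F2)P(F2) + P(D|F3)P(F3)
     = \frac{1}{12}
P(F3|D) = P(D|F3)P(F3) / P(D)
= \frac{2}{5}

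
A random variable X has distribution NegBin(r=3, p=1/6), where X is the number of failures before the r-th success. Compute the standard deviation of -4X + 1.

For X ~ NegBin(r=3, p=1/6), where X is the number of failures before the r-th success:
Var(X) = 90
SD(X) = √(Var(X)) = √(90) = 3 \sqrt{10}
SD(-4X + 1) = |-4| × SD(X) = 4 × 3 \sqrt{10} = 12 \sqrt{10}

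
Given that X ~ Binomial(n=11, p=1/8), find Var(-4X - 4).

For X ~ Binomial(n=11, p=1/8):
Var(X) = \frac{77}{64}
Var(-4X - 4) = (-4)² × Var(X) = 16 × \frac{77}{64} = \frac{77}{4}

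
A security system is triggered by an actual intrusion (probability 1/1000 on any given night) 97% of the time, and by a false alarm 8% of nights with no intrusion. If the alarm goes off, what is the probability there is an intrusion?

Let D = the rare event, + = positive/flagged.
P(D) = 1/1000
P(+|D) = 97/100
P(+|D') = 8/100 = 2/25
P(+) = P(+|D)P(D) + P(+|D')P(D')
     = \frac{97}{100} × \frac{1}{1000} + \frac{2}{25} × \frac{999}{1000}
     = \frac{8089}{100000}
P(D|+) = P(+|D)P(D)/P(+) = \frac{97}{8089}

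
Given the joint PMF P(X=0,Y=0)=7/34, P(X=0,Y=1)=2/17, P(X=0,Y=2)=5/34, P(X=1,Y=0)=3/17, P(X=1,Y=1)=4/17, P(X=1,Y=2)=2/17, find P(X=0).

P(X=0) = P(X=0,Y=0) + P(X=0,Y=1) + P(X=0,Y=2)
= 7/34 + 2/17 + 5/34
= 8/17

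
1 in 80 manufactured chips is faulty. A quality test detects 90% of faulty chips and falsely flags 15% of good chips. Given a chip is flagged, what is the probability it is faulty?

Let D = the rare event, + = positive/flagged.
P(D) = 1/80
P(+|D) = 90/100 = 9/10
P(+|D') = 15/100 = 3/20
P(+) = P(+|D)P(D) + P(+|D')P(D')
     = \frac{9}{10} × \frac{1}{80} + \frac{3}{20} × \frac{79}{80}
     = \frac{51}{320}
P(D|+) = P(+|D)P(D)/P(+) = \frac{6}{85}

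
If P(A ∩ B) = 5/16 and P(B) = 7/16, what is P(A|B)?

P(A|B) = P(A ∩ B) / P(B)
= (5/16) / (7/16)
= 5/7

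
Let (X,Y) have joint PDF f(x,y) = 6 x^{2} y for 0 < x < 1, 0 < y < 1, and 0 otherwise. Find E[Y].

E[Y] = ∫_0^1 ∫_0^1 y × f(x,y) dx dy
= \frac{2}{3}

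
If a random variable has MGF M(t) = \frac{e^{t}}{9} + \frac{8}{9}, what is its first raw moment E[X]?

To find E[X], compute M^(1)(0):
M^(1)(t) = \frac{e^{t}}{9}
M^(1)(0) = \frac{1}{9}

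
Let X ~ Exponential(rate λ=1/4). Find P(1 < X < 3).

P(1 < X < 3) = ∫_{1}^{3} f(x) dx
where f(x) = \frac{e^{- \frac{x}{4}}}{4}
= - \frac{1 - e^{\frac{1}{2}}}{e^{\frac{3}{4}}}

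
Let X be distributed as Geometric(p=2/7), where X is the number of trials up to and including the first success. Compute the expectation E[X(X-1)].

E[X(X-1)] = E[X² - X] = E[X²] - E[X]
E[X] = \frac{7}{2}
E[X²] = Var(X) + (E[X])² = \frac{35}{4} + (\frac{7}{2})² = 21
E[X(X-1)] = 21 - \frac{7}{2} = \frac{35}{2}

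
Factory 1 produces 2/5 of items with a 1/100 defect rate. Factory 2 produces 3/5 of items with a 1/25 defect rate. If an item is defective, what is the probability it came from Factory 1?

Using Bayes' theorem:
P(F1) = 2/5, P(D|F1) = 1/100
P(F2) = 3/5, P(D|F2) = 1/25
P(D) = P(D|F1)P(F1) + P(D|F2)P(F2)
     = \frac{7}{250}
P(F1|D) = P(D|F1)P(F1) / P(D)
= \frac{1}{7}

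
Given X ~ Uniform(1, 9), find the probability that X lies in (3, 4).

P(3 < X < 4) = ∫_{3}^{4} f(x) dx
where f(x) = \frac{1}{8}
= \frac{1}{8}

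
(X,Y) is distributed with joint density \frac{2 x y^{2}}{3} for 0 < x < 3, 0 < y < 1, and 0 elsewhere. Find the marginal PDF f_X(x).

f_X(x) = ∫_0^1 f(x,y) dy
= ∫_0^1 \frac{2 x y^{2}}{3} dy
= \frac{2 x}{9} for 0 < x < 3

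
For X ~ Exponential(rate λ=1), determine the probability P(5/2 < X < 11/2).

P(5/2 < X < 11/2) = ∫_{5/2}^{11/2} f(x) dx
where f(x) = e^{- x}
= - \frac{1 - e^{3}}{e^{\frac{11}{2}}}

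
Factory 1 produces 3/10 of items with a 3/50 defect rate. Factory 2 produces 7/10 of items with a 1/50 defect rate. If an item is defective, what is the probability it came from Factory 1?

Using Bayes' theorem:
P(F1) = 3/10, P(D|F1) = 3/50
P(F2) = 7/10, P(D|F2) = 1/50
P(D) = P(D|F1)P(F1) + P(D|F2)P(F2)
     = \frac{4}{125}
P(F1|D) = P(D|F1)P(F1) / P(D)
= \frac{9}{16}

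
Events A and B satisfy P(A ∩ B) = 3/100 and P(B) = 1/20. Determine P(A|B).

P(A|B) = P(A ∩ B) / P(B)
= (3/100) / (1/20)
= 3/5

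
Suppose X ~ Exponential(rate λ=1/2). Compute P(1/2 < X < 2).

P(1/2 < X < 2) = ∫_{1/2}^{2} f(x) dx
where f(x) = \frac{e^{- \frac{x}{2}}}{2}
= - \frac{1}{e} + e^{- \frac{1}{4}}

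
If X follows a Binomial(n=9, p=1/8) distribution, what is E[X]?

For X ~ Binomial(n=9, p=1/8), the expected value is:
E[X] = \frac{9}{8}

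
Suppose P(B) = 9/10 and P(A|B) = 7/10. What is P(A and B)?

By definition, P(A|B) = P(A ∩ B) / P(B)
So P(A ∩ B) = P(A|B) × P(B)
= 7/10 × 9/10
= 63/100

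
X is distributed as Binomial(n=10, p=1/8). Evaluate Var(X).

For X ~ Binomial(n=10, p=1/8):
Var(X) = \frac{35}{32}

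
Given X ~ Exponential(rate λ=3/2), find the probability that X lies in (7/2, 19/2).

P(7/2 < X < 19/2) = ∫_{7/2}^{19/2} f(x) dx
where f(x) = \frac{3 e^{- \frac{3 x}{2}}}{2}
= - \frac{1 - e^{9}}{e^{\frac{57}{4}}}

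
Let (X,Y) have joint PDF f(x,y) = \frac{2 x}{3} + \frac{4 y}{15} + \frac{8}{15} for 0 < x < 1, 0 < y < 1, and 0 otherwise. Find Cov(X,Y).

E[XY] = ∫∫ xy × f(x,y) dx dy = \frac{13}{45}
E[X] = \frac{5}{9}
E[Y] = \frac{47}{90}
Cov(X,Y) = E[XY] - E[X]E[Y] = - \frac{1}{810}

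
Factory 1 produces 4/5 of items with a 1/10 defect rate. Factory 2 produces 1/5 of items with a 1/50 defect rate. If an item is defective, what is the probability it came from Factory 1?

Using Bayes' theorem:
P(F1) = 4/5, P(D|F1) = 1/10
P(F2) = 1/5, P(D|F2) = 1/50
P(D) = P(D|F1)P(F1) + P(D|F2)P(F2)
     = \frac{21}{250}
P(F1|D) = P(D|F1)P(F1) / P(D)
= \frac{20}{21}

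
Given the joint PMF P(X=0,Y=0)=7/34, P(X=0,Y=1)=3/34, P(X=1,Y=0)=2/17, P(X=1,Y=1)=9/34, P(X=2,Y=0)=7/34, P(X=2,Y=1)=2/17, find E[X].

First find marginal of X:
P(X=0) = 5/17
P(X=1) = 13/34
P(X=2) = 11/34
E[X] = 0 × 5/17 + 1 × 13/34 + 2 × 11/34 = 35/34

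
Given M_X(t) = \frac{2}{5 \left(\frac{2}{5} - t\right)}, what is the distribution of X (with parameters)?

The MGF M(t) = \frac{2}{5 \left(\frac{2}{5} - t\right)} is the standard form for the Exponential distribution.
Comparing with the known MGF formula identifies: Exponential(rate λ=2/5)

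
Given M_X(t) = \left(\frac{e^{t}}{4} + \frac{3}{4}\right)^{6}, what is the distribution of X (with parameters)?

The MGF M(t) = \left(\frac{e^{t}}{4} + \frac{3}{4}\right)^{6} is the standard form for the Binomial distribution.
Comparing with the known MGF formula identifies: Binomial(n=6, p=1/4)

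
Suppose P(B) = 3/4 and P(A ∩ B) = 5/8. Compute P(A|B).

P(A|B) = P(A ∩ B) / P(B)
= (5/8) / (3/4)
= 5/6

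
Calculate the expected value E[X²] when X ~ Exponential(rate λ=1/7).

Using the identity E[X²] = Var(X) + (E[X])²:
E[X] = 7
Var(X) = 49
E[X²] = 49 + (7)²
= 98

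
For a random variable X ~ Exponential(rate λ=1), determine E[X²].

Using the identity E[X²] = Var(X) + (E[X])²:
E[X] = 1
Var(X) = 1
E[X²] = 1 + (1)²
= 2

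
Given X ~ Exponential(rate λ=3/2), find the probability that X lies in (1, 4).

P(1 < X < 4) = ∫_{1}^{4} f(x) dx
where f(x) = \frac{3 e^{- \frac{3 x}{2}}}{2}
= - \frac{1}{e^{6}} + e^{- \frac{3}{2}}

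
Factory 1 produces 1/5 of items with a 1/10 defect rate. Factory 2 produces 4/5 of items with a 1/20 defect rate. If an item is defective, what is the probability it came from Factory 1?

Using Bayes' theorem:
P(F1) = 1/5, P(D|F1) = 1/10
P(F2) = 4/5, P(D|F2) = 1/20
P(D) = P(D|F1)P(F1) + P(D|F2)P(F2)
     = \frac{3}{50}
P(F1|D) = P(D|F1)P(F1) / P(D)
= \frac{1}{3}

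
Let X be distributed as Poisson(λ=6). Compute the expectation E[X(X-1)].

E[X(X-1)] = E[X² - X] = E[X²] - E[X]
E[X] = 6
E[X²] = Var(X) + (E[X])² = 6 + (6)² = 42
E[X(X-1)] = 42 - 6 = 36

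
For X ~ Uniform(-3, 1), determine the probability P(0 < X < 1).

P(0 < X < 1) = ∫_{0}^{1} f(x) dx
where f(x) = \frac{1}{4}
= \frac{1}{4}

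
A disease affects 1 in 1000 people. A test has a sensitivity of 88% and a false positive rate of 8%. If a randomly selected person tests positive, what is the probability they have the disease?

Let D = the rare event, + = positive/flagged.
P(D) = 1/1000
P(+|D) = 88/100 = 22/25
P(+|D') = 8/100 = 2/25
P(+) = P(+|D)P(D) + P(+|D')P(D')
     = \frac{22}{25} × \frac{1}{1000} + \frac{2}{25} × \frac{999}{1000}
     = \frac{101}{1250}
P(D|+) = P(+|D)P(D)/P(+) = \frac{11}{1010}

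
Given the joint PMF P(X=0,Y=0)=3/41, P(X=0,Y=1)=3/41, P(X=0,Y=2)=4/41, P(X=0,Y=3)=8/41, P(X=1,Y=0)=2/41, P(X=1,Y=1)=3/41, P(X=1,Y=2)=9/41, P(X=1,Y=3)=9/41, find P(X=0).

P(X=0) = P(X=0,Y=0) + P(X=0,Y=1) + P(X=0,Y=2) + P(X=0,Y=3)
= 3/41 + 3/41 + 4/41 + 8/41
= 18/41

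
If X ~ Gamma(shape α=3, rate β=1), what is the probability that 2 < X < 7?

P(2 < X < 7) = ∫_{2}^{7} f(x) dx
where f(x) = \frac{x^{2} e^{- x}}{2}
= \frac{5 \left(-13 + 2 e^{5}\right)}{2 e^{7}}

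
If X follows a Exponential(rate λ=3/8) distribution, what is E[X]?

For X ~ Exponential(rate λ=3/8), the expected value is:
E[X] = \frac{8}{3}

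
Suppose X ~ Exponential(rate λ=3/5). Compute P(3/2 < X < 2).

P(3/2 < X < 2) = ∫_{3/2}^{2} f(x) dx
where f(x) = \frac{3 e^{- \frac{3 x}{5}}}{5}
= - \frac{1}{e^{\frac{6}{5}}} + e^{- \frac{9}{10}}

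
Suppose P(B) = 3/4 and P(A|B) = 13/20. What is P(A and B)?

By definition, P(A|B) = P(A ∩ B) / P(B)
So P(A ∩ B) = P(A|B) × P(B)
= 13/20 × 3/4
= 39/80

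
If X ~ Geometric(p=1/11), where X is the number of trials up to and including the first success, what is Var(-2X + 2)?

For X ~ Geometric(p=1/11), where X is the number of trials up to and including the first success:
Var(X) = 110
Var(-2X + 2) = (-2)² × Var(X) = 4 × 110 = 440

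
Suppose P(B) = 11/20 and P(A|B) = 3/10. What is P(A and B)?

By definition, P(A|B) = P(A ∩ B) / P(B)
So P(A ∩ B) = P(A|B) × P(B)
= 3/10 × 11/20
= 33/200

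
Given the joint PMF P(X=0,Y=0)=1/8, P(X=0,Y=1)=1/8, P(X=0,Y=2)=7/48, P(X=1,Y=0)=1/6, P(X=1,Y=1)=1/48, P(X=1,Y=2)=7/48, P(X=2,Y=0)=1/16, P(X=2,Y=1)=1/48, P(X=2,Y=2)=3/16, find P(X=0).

P(X=0) = P(X=0,Y=0) + P(X=0,Y=1) + P(X=0,Y=2)
= 1/8 + 1/8 + 7/48
= 19/48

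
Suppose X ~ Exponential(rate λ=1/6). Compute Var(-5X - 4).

For X ~ Exponential(rate λ=1/6):
Var(X) = 36
Var(-5X - 4) = (-5)² × Var(X) = 25 × 36 = 900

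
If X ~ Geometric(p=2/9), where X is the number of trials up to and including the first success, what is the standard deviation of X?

For X ~ Geometric(p=2/9), where X is the number of trials up to and including the first success:
Var(X) = \frac{63}{4}
SD(X) = √(Var(X)) = √(\frac{63}{4}) = \frac{3 \sqrt{7}}{2}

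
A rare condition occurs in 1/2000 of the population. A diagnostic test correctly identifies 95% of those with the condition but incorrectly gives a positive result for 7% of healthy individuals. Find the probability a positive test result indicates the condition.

Let D = the rare event, + = positive/flagged.
P(D) = 1/2000
P(+|D) = 95/100 = 19/20
P(+|D') = 7/100
P(+) = P(+|D)P(D) + P(+|D')P(D')
     = \frac{19}{20} × \frac{1}{2000} + \frac{7}{100} × \frac{1999}{2000}
     = \frac{1761}{25000}
P(D|+) = P(+|D)P(D)/P(+) = \frac{95}{14088}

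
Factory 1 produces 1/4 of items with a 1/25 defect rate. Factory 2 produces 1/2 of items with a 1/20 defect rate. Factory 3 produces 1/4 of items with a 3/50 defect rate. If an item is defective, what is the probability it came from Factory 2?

Using Bayes' theorem:
P(F1) = 1/4, P(D|F1) = 1/25
P(F2) = 1/2, P(D|F2) = 1/20
P(F3) = 1/4, P(D|F3) = 3/50
P(D) = P(D|F1)P(F1) + P(D|F2)P(F2) + P(D|F3)P(F3)
     = \frac{1}{20}
P(F2|D) = P(D|F2)P(F2) / P(D)
= \frac{1}{2}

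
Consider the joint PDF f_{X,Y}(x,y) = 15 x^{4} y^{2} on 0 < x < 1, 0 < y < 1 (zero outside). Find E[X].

E[X] = ∫_0^1 ∫_0^1 x × f(x,y) dy dx
= ∫_0^1 ∫_0^1 x × (15 x^{4} y^{2}) dy dx
= \frac{5}{6}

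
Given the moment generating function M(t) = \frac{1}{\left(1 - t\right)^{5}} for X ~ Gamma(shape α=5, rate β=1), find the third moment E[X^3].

To find E[X^3], compute M^(3)(0):
M^(1)(t) = \frac{5}{\left(1 - t\right)^{6}}
M^(2)(t) = \frac{30}{\left(1 - t\right)^{7}}
M^(3)(t) = \frac{210}{\left(1 - t\right)^{8}}
M^(3)(0) = 210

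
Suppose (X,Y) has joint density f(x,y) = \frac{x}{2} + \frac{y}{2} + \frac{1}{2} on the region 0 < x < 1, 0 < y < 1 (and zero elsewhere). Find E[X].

E[X] = ∫_0^1 ∫_0^1 x × f(x,y) dy dx
= ∫_0^1 ∫_0^1 x × (\frac{x}{2} + \frac{y}{2} + \frac{1}{2}) dy dx
= \frac{13}{24}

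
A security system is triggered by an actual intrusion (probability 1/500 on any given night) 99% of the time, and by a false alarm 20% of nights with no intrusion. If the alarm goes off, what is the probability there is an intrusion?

Let D = the rare event, + = positive/flagged.
P(D) = 1/500
P(+|D) = 99/100
P(+|D') = 20/100 = 1/5
P(+) = P(+|D)P(D) + P(+|D')P(D')
     = \frac{99}{100} × \frac{1}{500} + \frac{1}{5} × \frac{499}{500}
     = \frac{10079}{50000}
P(D|+) = P(+|D)P(D)/P(+) = \frac{99}{10079}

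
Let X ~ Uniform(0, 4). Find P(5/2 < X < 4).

P(5/2 < X < 4) = ∫_{5/2}^{4} f(x) dx
where f(x) = \frac{1}{4}
= \frac{3}{8}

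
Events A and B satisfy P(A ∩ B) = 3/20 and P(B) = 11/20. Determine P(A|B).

P(A|B) = P(A ∩ B) / P(B)
= (3/20) / (11/20)
= 3/11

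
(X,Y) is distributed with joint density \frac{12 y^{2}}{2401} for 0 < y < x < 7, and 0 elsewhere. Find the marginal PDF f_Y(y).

f_Y(y) = ∫_y^7 \frac{12 y^{2}}{2401} dx = \frac{12 y^{2} \left(7 - y\right)}{2401}
for 0 < y < 7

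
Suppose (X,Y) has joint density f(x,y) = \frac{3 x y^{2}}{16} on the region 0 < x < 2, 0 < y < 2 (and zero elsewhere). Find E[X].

f_X(x) = ∫_0^2 \frac{3 x y^{2}}{16} dy = \frac{x}{2}
E[X] = ∫_0^2 x × (\frac{x}{2}) dx = \frac{4}{3}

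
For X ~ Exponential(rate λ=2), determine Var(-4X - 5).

For X ~ Exponential(rate λ=2):
Var(X) = \frac{1}{4}
Var(-4X - 5) = (-4)² × Var(X) = 16 × \frac{1}{4} = 4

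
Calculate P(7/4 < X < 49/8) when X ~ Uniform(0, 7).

P(7/4 < X < 49/8) = ∫_{7/4}^{49/8} f(x) dx
where f(x) = \frac{1}{7}
= \frac{5}{8}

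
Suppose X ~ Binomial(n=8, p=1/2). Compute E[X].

For X ~ Binomial(n=8, p=1/2), the expected value is:
E[X] = 4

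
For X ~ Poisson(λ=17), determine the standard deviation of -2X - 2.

For X ~ Poisson(λ=17):
Var(X) = 17
SD(X) = √(Var(X)) = √(17) = \sqrt{17}
SD(-2X - 2) = |-2| × SD(X) = 2 × \sqrt{17} = 2 \sqrt{17}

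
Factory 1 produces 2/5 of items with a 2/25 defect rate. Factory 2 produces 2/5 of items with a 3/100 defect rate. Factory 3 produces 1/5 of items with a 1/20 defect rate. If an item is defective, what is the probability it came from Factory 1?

Using Bayes' theorem:
P(F1) = 2/5, P(D|F1) = 2/25
P(F2) = 2/5, P(D|F2) = 3/100
P(F3) = 1/5, P(D|F3) = 1/20
P(D) = P(D|F1)P(F1) + P(D|F2)P(F2) + P(D|F3)P(F3)
     = \frac{27}{500}
P(F1|D) = P(D|F1)P(F1) / P(D)
= \frac{16}{27}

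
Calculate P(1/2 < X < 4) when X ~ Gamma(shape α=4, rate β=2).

P(1/2 < X < 4) = ∫_{1/2}^{4} f(x) dx
where f(x) = \frac{8 x^{3} e^{- 2 x}}{3}
= \frac{-379 + 8 e^{7}}{3 e^{8}}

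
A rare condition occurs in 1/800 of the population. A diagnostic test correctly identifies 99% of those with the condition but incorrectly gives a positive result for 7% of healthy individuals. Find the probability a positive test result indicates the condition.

Let D = the rare event, + = positive/flagged.
P(D) = 1/800
P(+|D) = 99/100
P(+|D') = 7/100
P(+) = P(+|D)P(D) + P(+|D')P(D')
     = \frac{99}{100} × \frac{1}{800} + \frac{7}{100} × \frac{799}{800}
     = \frac{1423}{20000}
P(D|+) = P(+|D)P(D)/P(+) = \frac{99}{5692}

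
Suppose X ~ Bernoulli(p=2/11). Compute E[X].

For X ~ Bernoulli(p=2/11), the expected value is:
E[X] = \frac{2}{11}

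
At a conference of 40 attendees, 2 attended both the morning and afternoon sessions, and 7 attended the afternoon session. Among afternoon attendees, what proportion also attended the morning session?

P(A ∩ B) = 2/40 = 1/20
P(B) = 7/40
P(A|B) = P(A ∩ B) / P(B) = (1/20) / (7/40) = 2/7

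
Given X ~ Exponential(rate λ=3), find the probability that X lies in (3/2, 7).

P(3/2 < X < 7) = ∫_{3/2}^{7} f(x) dx
where f(x) = 3 e^{- 3 x}
= - \frac{1}{e^{21}} + e^{- \frac{9}{2}}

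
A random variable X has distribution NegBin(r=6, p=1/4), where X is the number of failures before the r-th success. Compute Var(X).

For X ~ NegBin(r=6, p=1/4), where X is the number of failures before the r-th success:
Var(X) = 72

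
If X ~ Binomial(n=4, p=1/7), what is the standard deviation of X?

For X ~ Binomial(n=4, p=1/7):
Var(X) = \frac{24}{49}
SD(X) = √(Var(X)) = √(\frac{24}{49}) = \frac{2 \sqrt{6}}{7}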